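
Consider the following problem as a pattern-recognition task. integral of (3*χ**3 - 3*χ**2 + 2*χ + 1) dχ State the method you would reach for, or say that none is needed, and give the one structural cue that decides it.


Method: no special technique — a term-by-term power-rule job in χ; no substitution or rearrangement earns its keep here.


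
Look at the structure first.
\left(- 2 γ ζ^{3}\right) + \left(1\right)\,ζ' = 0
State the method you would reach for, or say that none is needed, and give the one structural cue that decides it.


Method: separation of variables — all dependence on the two variables factors apart, the defining separable shape.


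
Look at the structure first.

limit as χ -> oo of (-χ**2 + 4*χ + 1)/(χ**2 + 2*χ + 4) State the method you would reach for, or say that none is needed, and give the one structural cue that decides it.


Best approach: dominant-term comparison — divide by the highest power of χ present: lower-order terms vanish and the dominant ratio remains. As a single quotient, the ∞/∞ shape would yield to repeated differentiation as well — the growth comparison gets there in one look.


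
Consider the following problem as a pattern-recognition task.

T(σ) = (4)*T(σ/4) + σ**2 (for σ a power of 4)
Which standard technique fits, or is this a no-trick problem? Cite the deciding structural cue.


Diagnosis: the master substitution — a divide-and-conquer shape: argument σ/4, so change variables with σ = 4^m and solve the linear version.


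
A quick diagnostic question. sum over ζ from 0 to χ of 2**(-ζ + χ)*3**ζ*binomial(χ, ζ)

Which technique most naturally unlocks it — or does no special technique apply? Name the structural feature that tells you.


Technique: the binomial theorem — the summand is term ζ of a binomial expansion in 3 and 2; the whole sum is a single power.


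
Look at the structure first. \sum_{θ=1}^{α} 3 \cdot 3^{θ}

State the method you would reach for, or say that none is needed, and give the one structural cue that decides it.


Verdict: the geometric series formula — consecutive terms stand in a fixed index-free ratio — the geometric sum formula closes it.


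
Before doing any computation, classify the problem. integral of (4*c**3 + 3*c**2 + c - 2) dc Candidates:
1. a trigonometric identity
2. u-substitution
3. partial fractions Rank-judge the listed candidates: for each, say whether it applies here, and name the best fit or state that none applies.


Best approach: no special technique — every term is a constant multiple of a power of c; term-wise power-rule integration needs no preliminary transformation.
- a trigonometric identity: with no trigonometric functions present, identity rewriting has no target.
- u-substitution: no substitution does more than relabel what direct integration already handles.
- partial fractions — there is no rational-function structure to decompose.


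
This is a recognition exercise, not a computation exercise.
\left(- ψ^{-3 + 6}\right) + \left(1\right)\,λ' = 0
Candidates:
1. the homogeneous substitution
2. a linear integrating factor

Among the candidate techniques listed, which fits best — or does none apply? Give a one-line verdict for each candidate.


Technique: no special technique — solved for the derivative, λ never appears on the right — this is a direct integration in ψ, not a differential-equations problem at heart.
- the homogeneous substitution: the ratio substitution does not collapse this equation.
- a linear integrating factor: the linear template holds only trivially here (the unknown is absent, so the coefficient is zero) — the method is not the natural label.


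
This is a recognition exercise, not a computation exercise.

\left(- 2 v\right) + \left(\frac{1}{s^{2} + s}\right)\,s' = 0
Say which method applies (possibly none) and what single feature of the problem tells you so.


Diagnosis: separation of variables — separating collects all s-dependence with the derivative and leaves all v-dependence opposite: variables separate. A Bernoulli rewrite would carry it as the equation stands — separating the variables needs no rearrangement either.


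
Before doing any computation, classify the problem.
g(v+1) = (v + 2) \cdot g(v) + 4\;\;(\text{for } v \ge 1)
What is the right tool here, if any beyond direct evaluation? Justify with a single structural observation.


Technique: a summation factor — because the multiplier v + 2 is index-dependent, divide through by its running product and sum the resulting differences.


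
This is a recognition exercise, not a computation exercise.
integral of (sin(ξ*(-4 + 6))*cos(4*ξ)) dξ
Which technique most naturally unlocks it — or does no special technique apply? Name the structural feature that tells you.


Diagnosis: a trigonometric identity — apply product-to-sum to sin(ξ*(-4 + 6))*cos(4*ξ): two clean single-angle terms replace one awkward product.


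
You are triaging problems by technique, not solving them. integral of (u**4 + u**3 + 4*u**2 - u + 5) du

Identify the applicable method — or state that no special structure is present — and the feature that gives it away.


Best approach: no special technique — nothing composite, nothing rational, nothing trigonometric — each constant-multiple power of u integrates by the power rule alone.


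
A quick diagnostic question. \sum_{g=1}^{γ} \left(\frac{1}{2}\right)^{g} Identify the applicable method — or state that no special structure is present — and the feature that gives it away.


Diagnosis: the geometric series formula — consecutive terms stand in a fixed index-free ratio — the geometric sum formula closes it.


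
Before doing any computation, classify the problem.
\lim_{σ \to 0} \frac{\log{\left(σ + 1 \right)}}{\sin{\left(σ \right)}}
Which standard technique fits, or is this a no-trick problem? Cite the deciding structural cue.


Verdict: l'Hôpital's rule (0/0) — substituting 0 gives 0 over 0; differentiate top and bottom once and re-evaluate. Expanding numerator and denominator to first order gives the same value — the rule automates exactly that.


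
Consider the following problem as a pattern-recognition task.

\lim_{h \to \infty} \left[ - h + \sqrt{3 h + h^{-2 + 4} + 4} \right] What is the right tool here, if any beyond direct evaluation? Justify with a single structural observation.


Method: conjugate multiplication — neither \sqrt{3 h + h^{-2 + 4} + 4} nor h converges alone, so rewrite their difference as a conjugate-rationalized quotient first.


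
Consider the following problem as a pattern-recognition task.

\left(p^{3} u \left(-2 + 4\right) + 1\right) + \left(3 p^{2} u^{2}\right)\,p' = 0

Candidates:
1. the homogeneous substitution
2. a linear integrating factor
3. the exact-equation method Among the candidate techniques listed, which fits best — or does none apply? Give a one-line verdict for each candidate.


Verdict: the exact-equation method — because the two cross partials coincide, the form is conservative as written — recover its potential in (u, p).
- the homogeneous substitution: the ratio of the variables does not determine the slope.
- a linear integrating factor — the unknown enters nonlinearly (through a power, a denominator, or a transcendental function), which the linear integrating-factor recipe cannot absorb as-is — any repair would come from a preliminary substitution, not the factor.
- the exact-equation method — yes, a natural case for it.


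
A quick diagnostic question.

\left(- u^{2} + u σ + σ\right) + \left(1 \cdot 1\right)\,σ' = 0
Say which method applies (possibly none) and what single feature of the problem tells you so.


Technique: a linear integrating factor — linear in the unknown with genuine forcing: multiply through by the exponential of the integrated coefficient and the left side closes into one derivative.


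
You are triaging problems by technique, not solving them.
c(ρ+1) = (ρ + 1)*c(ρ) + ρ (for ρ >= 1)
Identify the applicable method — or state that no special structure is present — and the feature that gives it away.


Method: a summation factor — first-order, linear, moving coefficient ρ + 1: the discrete analogue of an integrating factor handles it.


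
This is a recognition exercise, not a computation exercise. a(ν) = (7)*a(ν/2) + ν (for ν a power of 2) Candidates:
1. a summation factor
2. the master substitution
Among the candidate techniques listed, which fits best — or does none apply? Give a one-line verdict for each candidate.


Verdict: the master substitution — index division is the fingerprint: ν/2 in the recursive call means substitute ν = 2^m.
- a summation factor — a divided-index call is outside the fixed-shift first-order family a summation factor normalizes.
- the master substitution: yes — fits the structure here.


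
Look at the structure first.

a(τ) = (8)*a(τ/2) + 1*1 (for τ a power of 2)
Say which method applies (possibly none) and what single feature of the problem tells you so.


Best approach: the master substitution — the index is divided (τ/2), not shifted — substitute τ = 2^m to straighten it into a shift recurrence.


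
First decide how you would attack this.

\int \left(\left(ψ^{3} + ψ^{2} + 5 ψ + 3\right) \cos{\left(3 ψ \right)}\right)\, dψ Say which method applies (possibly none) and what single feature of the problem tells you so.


Diagnosis: integration by parts — differentiate ψ^{3} + ψ^{2} + 5 ψ + 3, integrate \cos{\left(3 ψ \right)}: each pass lowers the polynomial degree, so parts terminates.


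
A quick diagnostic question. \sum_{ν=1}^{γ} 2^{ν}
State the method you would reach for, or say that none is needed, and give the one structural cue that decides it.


Method: the geometric series formula — each term is 2 times the previous one, so the geometric-series formula applies directly.


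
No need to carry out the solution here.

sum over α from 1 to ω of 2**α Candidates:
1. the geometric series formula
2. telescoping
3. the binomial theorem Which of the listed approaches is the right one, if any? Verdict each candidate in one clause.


Verdict: the geometric series formula — the ratio of consecutive terms is the constant 2, independent of the index — a geometric sum.
- the geometric series formula — yes, a natural case for it.
- telescoping: computed from the summand as displayed, the partial sums build up without the pairwise collapse telescoping exploits.
- the binomial theorem: the terms lack the binomial-coefficient-weighted complementary-power pattern of an expansion.


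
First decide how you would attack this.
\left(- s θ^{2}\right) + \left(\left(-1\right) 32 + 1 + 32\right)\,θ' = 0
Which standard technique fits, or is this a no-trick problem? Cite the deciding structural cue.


Method: separation of variables — one side of the product carries the independent variable, the other the unknown — the textbook separation shape.


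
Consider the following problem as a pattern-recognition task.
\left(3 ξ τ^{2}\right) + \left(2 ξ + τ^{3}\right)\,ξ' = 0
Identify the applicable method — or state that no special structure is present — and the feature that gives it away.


Method: the exact-equation method — the cross partial derivatives of 3 ξ τ^{2} and 2 ξ + τ^{3} agree, so the left side is the total differential of one potential in τ and ξ.


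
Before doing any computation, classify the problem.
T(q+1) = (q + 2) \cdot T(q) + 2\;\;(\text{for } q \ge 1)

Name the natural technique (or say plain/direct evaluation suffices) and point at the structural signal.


Best approach: a summation factor — first-order linear but the coefficient q + 2 moves with the index — divide by the cumulative product and telescope.


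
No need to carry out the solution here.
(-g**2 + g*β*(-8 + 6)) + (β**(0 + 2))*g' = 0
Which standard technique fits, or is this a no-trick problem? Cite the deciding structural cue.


Method: the homogeneous substitution — the slope's numerator and denominator have matching total degree, so it depends only on g/β and the ratio substitution collapses it. This doubles as a Bernoulli equation in the unknown as written; the homogeneous route needs no setup at all.


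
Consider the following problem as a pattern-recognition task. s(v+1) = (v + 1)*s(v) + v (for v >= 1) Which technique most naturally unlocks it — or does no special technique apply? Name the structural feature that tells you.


Technique: a summation factor — normalize by the running product of v + 1: the left side becomes a difference, and differences sum.


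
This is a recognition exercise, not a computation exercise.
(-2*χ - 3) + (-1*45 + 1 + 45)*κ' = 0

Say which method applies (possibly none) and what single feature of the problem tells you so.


Verdict: no special technique — with κ absent the equation is not coupled at all: direct integration in χ.


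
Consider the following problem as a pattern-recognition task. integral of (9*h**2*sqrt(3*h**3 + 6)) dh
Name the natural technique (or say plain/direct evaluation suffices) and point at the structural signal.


Diagnosis: u-substitution — structure check: outer function, inner expression 3*h**3 + 6, inner derivative as a factor — the classic u = 3*h**3 + 6 pattern.


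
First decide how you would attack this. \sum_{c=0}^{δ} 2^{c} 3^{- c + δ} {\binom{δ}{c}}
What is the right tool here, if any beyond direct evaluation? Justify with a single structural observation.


Verdict: the binomial theorem — terms weighting {\binom{δ}{c}} against matched powers of 2 and 3 reassemble into (2 + 3)^δ by the binomial theorem.


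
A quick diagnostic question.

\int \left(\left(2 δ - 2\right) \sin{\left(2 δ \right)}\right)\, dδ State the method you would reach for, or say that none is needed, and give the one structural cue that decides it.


Technique: integration by parts — differentiate 2 δ - 2, integrate \sin{\left(2 δ \right)}: each pass lowers the polynomial degree, so parts terminates.


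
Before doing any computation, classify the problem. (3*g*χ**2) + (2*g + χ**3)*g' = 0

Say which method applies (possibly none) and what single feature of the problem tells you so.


Technique: the exact-equation method — because the two cross partials coincide, the form is conservative as written — recover its potential in (χ, g).


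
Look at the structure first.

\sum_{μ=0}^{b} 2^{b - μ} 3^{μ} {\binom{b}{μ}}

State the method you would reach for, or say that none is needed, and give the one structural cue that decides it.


Technique: the binomial theorem — {\binom{b}{μ}} weighting matched powers of 3 and 2 is the expanded form of (3 + 2)^b — fold it back up.


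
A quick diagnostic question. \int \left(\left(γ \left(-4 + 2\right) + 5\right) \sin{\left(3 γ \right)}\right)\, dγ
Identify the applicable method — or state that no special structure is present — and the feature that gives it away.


Technique: integration by parts — the integrand splits as (γ \left(-4 + 2\right) + 5) times \sin{\left(3 γ \right)} — repeatedly differentiating the polynomial part kills it, which is the parts ladder.


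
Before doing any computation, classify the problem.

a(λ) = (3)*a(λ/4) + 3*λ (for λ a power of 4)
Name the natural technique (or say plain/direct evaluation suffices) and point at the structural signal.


Best approach: the master substitution — the call at λ/4 makes this multiplicative recursion; the master-style substitution converts it to additive.


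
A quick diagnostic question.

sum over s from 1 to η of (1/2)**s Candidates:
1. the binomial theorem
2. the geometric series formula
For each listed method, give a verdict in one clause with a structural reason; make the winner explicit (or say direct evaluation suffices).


Verdict: the geometric series formula — the ratio of consecutive terms is the constant 1/2, independent of the index — a geometric sum.
- the binomial theorem: no binomial coefficients pair with matched powers.
- the geometric series formula: applicable, and directly so.


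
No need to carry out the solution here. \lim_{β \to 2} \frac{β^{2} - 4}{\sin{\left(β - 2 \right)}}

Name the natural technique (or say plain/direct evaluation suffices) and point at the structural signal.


Method: l'Hôpital's rule (0/0) — the 0/0 form at 2 is the signature situation for l'Hôpital's rule. The standard small-argument limits would also carry it; the rule is the systematic route.


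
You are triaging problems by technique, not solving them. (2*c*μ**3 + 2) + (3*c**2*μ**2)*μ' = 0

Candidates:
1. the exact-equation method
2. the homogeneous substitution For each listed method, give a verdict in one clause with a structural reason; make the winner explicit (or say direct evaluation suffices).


Best approach: the exact-equation method — equality of cross partials is the green light — assemble the potential function term by term.
- the exact-equation method: applicable, and directly so.
- the homogeneous substitution — rescaling both variables together changes the slope, so no ratio substitution collapses it.


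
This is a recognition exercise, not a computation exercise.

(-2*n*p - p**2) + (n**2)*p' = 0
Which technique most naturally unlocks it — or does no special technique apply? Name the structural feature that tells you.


Verdict: the homogeneous substitution — scaling n and p together leaves the slope fixed — it depends only on p/n, so substitute the ratio. Rearranged, this also fits the Bernoulli template directly; the homogeneous substitution reads the structure without the rearrangement.


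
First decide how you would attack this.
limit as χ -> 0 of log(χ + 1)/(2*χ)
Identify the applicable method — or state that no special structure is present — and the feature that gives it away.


Verdict: l'Hôpital's rule (0/0) — numerator and denominator both vanish at 0 — a genuine 0/0 form, which is exactly when l'Hôpital applies. A first-order expansion at the point is an equally standard path; the rule packages it.


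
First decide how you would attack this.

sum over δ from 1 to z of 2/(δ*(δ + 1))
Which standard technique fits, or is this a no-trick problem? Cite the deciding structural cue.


Method: telescoping — rewrite 2/(δ*(δ + 1)) as simple fractions and successive terms eat each other — only the edges survive.


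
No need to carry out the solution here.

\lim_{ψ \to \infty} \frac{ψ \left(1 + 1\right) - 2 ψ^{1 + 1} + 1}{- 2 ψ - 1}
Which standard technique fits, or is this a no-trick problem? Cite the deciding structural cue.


Technique: dominant-term comparison — growth-rate triage: the leading powers of ψ decide the limit, everything else is noise. Differentiating the expression as a single quotient would eventually settle it as well; matching dominant growth settles it immediately.


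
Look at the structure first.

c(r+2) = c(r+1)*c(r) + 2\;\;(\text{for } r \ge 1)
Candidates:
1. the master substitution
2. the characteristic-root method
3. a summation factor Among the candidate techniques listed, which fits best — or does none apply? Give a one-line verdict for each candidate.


Method: no special technique — the map from one term to the next is curved, not linear, so linear closed-form machinery does not attach.
- the master substitution — the recursion steps by a constant offset, so exponential reindexing is pointless.
- the characteristic-root method: nonlinearity rules out exponential-mode superposition from the start.
- a summation factor — the recursion is nonlinear — outside the first-order linear family a summation factor addresses.


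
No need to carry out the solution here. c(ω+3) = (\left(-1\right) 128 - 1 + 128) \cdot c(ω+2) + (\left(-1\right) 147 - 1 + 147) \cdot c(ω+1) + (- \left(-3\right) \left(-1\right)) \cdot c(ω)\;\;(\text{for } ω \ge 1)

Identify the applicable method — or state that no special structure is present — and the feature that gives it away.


Best approach: the characteristic-root method — try a geometric ansatz r^ω: constant coefficients turn the recurrence into one polynomial equation in r.


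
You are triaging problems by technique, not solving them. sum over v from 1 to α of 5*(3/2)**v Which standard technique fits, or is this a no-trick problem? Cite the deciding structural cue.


Best approach: the geometric series formula — each term is 3/2 times the previous one, so the geometric-series formula applies directly.


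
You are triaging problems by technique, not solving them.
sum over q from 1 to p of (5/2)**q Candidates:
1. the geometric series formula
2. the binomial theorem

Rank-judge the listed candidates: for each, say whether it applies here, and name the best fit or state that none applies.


Diagnosis: the geometric series formula — term-over-term division gives 5/2 every time — index-free ratio, geometric sum formula applies.
- the geometric series formula — a fit — the right tool for this form.
- the binomial theorem: there is no sum-raised-to-a-power identity hiding in these terms.


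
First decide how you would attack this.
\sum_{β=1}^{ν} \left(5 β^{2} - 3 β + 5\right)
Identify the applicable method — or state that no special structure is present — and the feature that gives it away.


Verdict: no special technique — the summand is a plain polynomial in β (expanding first if it arrives factored); standard power-sum formulas evaluate it term by term.


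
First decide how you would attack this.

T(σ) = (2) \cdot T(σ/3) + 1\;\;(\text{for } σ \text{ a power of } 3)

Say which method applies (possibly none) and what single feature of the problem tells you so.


Best approach: the master substitution — treat m = log base 3 of σ as the new clock: one recursion step advances m by one while σ scales by 3.


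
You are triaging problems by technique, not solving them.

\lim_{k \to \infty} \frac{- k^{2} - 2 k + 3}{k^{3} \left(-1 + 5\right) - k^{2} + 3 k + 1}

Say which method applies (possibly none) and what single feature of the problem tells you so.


Best approach: dominant-term comparison — growth-rate triage: the leading powers of k decide the limit, everything else is noise. As a single quotient, the ∞/∞ shape would yield to repeated differentiation as well — the growth comparison gets there in one look.


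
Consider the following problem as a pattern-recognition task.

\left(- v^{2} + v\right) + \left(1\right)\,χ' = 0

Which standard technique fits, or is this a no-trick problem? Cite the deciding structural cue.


Best approach: no special technique — the slope is a function of v alone, so integrate both sides directly.


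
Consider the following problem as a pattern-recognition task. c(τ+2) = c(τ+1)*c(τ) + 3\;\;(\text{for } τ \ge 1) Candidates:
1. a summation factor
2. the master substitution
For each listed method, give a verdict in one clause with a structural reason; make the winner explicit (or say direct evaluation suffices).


Verdict: no special technique — no ansatz, no master substitution, no summation factor survives the nonlinearity here.
- a summation factor — the recursion is nonlinear — outside the first-order linear family a summation factor addresses.
- the master substitution: the recursion steps by a constant offset, so exponential reindexing is pointless.


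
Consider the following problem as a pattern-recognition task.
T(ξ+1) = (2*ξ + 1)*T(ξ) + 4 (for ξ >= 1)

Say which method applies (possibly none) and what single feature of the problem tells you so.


Best approach: a summation factor — one step of memory with a weight 2*ξ + 1 that changes as the index grows — the summation-factor construction is built for this.


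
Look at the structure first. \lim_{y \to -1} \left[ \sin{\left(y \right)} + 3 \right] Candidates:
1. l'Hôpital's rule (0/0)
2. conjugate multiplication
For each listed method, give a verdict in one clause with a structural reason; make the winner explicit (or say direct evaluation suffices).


Best approach: no special technique — the expression is continuous at -1 — substitute and evaluate; no indeterminate form appears.
- l'Hôpital's rule (0/0) — substituting the point gives a finite value outright — there is no indeterminate clash to repair.
- conjugate multiplication — multiplying by a conjugate would not remove any indeterminacy here.


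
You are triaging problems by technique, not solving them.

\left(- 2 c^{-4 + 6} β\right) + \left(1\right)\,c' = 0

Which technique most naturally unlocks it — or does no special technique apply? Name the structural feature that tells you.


Technique: separation of variables — solved for the derivative, the right side splits multiplicatively into a function of each variable alone — divide and integrate each side.


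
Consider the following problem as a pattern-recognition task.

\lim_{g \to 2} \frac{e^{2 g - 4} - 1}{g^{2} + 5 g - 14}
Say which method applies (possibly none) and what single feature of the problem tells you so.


Technique: l'Hôpital's rule (0/0) — plug in 2: top and bottom both hit zero, so differentiate each and retry. Known elementary limits would finish this too — the rule just bypasses the case analysis.


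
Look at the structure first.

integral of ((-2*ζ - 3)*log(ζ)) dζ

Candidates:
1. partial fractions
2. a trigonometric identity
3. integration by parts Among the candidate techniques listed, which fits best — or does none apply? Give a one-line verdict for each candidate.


Diagnosis: integration by parts — the logarithm log(ζ) wants to be differentiated, not integrated; parts makes that legal.
- partial fractions — there is no rational-function structure to decompose.
- a trigonometric identity: with no trigonometric functions present, identity rewriting has no target.
- integration by parts: yes, a natural case for it.


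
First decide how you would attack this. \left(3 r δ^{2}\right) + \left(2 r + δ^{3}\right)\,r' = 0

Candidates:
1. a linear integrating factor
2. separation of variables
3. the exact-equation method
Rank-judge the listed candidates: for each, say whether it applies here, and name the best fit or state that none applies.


Best approach: the exact-equation method — take the mixed partials of 3 r δ^{2} and 2 r + δ^{3}: they are equal, which certifies an exact differential.
- a linear integrating factor — the unknown enters nonlinearly (through a power, a denominator, or a transcendental function), which the linear integrating-factor recipe cannot absorb as-is — any repair would come from a preliminary substitution, not the factor.
- separation of variables — the two dependences do not factor apart.
- the exact-equation method: a fit — the right tool for this form.


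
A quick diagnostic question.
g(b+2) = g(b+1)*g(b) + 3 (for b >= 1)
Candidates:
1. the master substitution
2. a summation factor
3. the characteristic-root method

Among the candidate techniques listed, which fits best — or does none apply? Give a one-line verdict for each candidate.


Method: no special technique — the update rule curves (it is not linear in the unknown sequence), so no superposition-based closed form attaches — iterate or study it directly.
- the master substitution: the recursion shifts the index rather than dividing it.
- a summation factor: the recursion is nonlinear — outside the first-order linear family a summation factor addresses.
- the characteristic-root method: nonlinearity rules out exponential-mode superposition from the start.


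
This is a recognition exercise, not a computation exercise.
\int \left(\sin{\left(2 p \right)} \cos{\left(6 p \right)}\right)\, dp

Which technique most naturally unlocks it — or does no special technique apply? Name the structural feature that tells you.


Method: a trigonometric identity — mixed-frequency products such as \sin{\left(2 p \right)} \cos{\left(6 p \right)} are designed for the product-to-sum formula.


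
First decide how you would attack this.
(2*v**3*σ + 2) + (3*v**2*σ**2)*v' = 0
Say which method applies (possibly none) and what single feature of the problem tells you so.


Method: the exact-equation method — because the two cross partials coincide, the form is conservative as written — recover its potential in (σ, v).


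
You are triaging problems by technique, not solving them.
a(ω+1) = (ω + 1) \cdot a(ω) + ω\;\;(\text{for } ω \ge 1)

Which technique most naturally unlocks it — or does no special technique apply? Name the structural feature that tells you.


Technique: a summation factor — with the index-dependent coefficient ω + 1, dividing by the cumulative product turns the left side into a pure difference.


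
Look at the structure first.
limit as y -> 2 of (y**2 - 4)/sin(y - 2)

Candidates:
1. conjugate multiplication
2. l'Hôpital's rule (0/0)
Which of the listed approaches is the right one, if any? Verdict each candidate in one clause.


Technique: l'Hôpital's rule (0/0) — both numerator and denominator vanish at 2: the genuine 0/0 indeterminate that l'Hôpital exists for. A local series expansion at the point resolves it as well; the rule is the packaged version of that step.
- conjugate multiplication — no divergent radical difference is present for a conjugate pair to cancel.
- l'Hôpital's rule (0/0) — yes — fits the structure here.


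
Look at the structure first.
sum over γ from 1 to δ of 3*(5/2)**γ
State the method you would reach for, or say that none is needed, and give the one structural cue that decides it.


Verdict: the geometric series formula — term-over-term division gives 5/2 every time — index-free ratio, geometric sum formula applies.


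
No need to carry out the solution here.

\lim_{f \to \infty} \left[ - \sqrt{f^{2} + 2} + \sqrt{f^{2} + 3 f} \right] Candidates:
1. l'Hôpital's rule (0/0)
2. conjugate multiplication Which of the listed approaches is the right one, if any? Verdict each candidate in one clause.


Verdict: conjugate multiplication — this difference gives up after one conjugate multiplication — the radical structure cancels against its conjugate.
- l'Hôpital's rule (0/0) — no quotient structure at all: the clash is ∞ minus ∞, which rationalizing converts into a tractable ratio.
- conjugate multiplication: applicable, and directly so.


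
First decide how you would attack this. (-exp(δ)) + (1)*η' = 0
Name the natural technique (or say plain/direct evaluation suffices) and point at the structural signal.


Technique: no special technique — the slope is a function of δ alone, so integrate both sides directly.


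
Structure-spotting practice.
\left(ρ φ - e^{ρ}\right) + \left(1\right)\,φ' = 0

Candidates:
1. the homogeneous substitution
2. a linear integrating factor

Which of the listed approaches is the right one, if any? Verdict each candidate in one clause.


Diagnosis: a linear integrating factor — φ appears only to the first power with coefficient ρ — the classic integrating-factor setup.
- the homogeneous substitution — solved for the derivative, the right side changes under joint scaling of the two variables.
- a linear integrating factor: applies; the problem has the shape this method handles.


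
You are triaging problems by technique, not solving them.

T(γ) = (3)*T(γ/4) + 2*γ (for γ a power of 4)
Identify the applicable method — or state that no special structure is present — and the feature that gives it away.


Technique: the master substitution — index division is the fingerprint: γ/4 in the recursive call means substitute γ = 4^m.


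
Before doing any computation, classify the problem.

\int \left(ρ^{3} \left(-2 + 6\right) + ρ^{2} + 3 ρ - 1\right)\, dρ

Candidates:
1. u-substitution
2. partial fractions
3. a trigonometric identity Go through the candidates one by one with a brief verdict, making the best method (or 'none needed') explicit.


Technique: no special technique — the integrand is a sum of constant multiples of powers of ρ — integrate term by term.
- u-substitution — any workable substitution here is cosmetic — the integrand is already in directly integrable form.
- partial fractions — the expression is not a ratio of polynomials that decomposes further.
- a trigonometric identity — with no trigonometric functions present, identity rewriting has no target.


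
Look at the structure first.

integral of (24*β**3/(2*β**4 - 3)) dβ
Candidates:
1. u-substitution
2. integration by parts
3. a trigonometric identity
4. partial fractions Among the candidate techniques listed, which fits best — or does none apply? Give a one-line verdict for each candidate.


Best approach: u-substitution — the only nontrivial dependence routes through 2*β**4 - 3, whose derivative supplies the leftover factor up to a constant multiple — u = 2*β**4 - 3 flattens it.
- u-substitution: a fit — the right tool for this form.
- integration by parts: the nonconstant-polynomial-times-standard-kernel pattern (an exp, sine, cosine, or logarithm partner) is absent.
- a trigonometric identity — no sine or cosine appears, so there is nothing for a trigonometric identity to act on.
- partial fractions: proper and rational, yes, but the denominator has no factorization over the rationals to exploit.


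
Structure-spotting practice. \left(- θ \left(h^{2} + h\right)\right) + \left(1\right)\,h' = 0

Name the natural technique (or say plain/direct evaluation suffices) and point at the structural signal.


Technique: separation of variables — a product of single-variable factors, θ and h^{2} + h — the textbook separable form. Rearranged, this also fits the Bernoulli template directly; separation reads the product structure as given.


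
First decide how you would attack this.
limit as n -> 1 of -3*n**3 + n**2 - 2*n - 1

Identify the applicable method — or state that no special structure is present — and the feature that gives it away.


Verdict: no special technique — nothing blocks direct substitution at 1: plug in and finish.


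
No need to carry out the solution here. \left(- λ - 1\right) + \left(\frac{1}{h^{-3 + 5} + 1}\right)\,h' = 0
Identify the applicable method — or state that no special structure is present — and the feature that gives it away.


Best approach: separation of variables — all dependence on the two variables factors apart, the defining separable shape. An exactness check succeeds on this form as well — separation and the potential function arrive at the same answer, separation more directly.


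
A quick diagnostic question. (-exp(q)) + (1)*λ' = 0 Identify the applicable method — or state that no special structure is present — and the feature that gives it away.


Method: no special technique — solved for the derivative, no λ appears — this is antidifferentiation in q wearing ODE clothing.


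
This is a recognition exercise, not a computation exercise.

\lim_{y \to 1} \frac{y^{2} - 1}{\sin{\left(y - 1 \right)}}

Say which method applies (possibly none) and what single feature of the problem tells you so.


Verdict: l'Hôpital's rule (0/0) — the 0/0 form at 1 is the signature situation for l'Hôpital's rule. One could equally expand both pieces locally and compare leading terms; the rule does that in one stroke.


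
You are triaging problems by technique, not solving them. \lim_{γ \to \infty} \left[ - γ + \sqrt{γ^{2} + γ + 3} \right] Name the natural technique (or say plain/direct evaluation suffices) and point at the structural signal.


Verdict: conjugate multiplication — \sqrt{γ^{2} + γ + 3} and γ both blow up, but their difference is tame once the conjugate rationalizes it.


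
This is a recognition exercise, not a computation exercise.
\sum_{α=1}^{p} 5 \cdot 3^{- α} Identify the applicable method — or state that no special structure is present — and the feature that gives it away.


Technique: the geometric series formula — consecutive terms stand in a fixed index-free ratio — the geometric sum formula closes it.


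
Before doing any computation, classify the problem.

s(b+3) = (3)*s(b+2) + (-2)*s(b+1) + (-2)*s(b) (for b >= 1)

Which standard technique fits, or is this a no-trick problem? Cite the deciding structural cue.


Technique: the characteristic-root method — no index-dependence in the weights and nothing inhomogeneous: classic characteristic-equation setup.


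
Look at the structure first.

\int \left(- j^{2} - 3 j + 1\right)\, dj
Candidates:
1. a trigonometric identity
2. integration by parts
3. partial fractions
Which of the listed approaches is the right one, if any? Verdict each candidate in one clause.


Technique: no special technique — scan for structure and find none: constant multiples of powers of j, integrate directly.
- a trigonometric identity: there is no trigonometric structure at all — the integrand carries no sine or cosine to rewrite.
- integration by parts — splitting off a factor buys nothing — the integrand integrates directly without parts.
- partial fractions: the expression is not a ratio of polynomials that decomposes further.


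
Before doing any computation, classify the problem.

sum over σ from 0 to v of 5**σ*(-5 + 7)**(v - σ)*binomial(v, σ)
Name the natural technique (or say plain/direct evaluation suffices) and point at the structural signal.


Verdict: the binomial theorem — the binomial coefficients weight matched powers of 5 and (-5 + 7), which is exactly the expansion of a binomial power.


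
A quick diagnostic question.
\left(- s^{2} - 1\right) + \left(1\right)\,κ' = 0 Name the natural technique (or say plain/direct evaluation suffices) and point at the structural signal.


Verdict: no special technique — the slope is a pure function of s; integrate both sides and be done.


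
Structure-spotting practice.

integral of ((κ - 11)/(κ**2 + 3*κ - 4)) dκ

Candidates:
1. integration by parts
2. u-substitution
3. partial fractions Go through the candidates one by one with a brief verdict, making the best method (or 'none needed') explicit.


Technique: partial fractions — the factorization of κ**2 + 3*κ - 4 is the whole battle; after it, each term is a table integral.
- integration by parts: the integrand does not split as a nonconstant polynomial times an exp, sine, cosine of a linear argument, or logarithm — no polynomial-kernel parts product to differentiate one side of.
- u-substitution — no subexpression of the integrand serves as a whole-integral substitution inner — individual terms may offer their own, but none carries its derivative as a factor of the full integrand; a working change of variable would have to be constructed from outside the expression.
- partial fractions — applicable, and directly so.


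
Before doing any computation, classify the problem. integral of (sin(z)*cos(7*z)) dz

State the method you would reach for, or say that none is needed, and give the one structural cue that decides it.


Verdict: a trigonometric identity — sin(z)*cos(7*z) mixes two frequencies; the product-to-sum identity splits it into single-frequency sinusoids.


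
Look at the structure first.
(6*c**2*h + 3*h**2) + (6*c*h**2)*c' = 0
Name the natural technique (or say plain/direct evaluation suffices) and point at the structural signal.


Best approach: the exact-equation method — the cross partial derivatives of 6*c**2*h + 3*h**2 and 6*c*h**2 agree, so the left side is the total differential of one potential in h and c.


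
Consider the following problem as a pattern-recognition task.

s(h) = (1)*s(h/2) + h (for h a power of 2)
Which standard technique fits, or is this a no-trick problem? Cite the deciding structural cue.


Technique: the master substitution — the argument shrinks by the factor 2, so measure the index on a logarithmic scale and the recursion becomes a shift.
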